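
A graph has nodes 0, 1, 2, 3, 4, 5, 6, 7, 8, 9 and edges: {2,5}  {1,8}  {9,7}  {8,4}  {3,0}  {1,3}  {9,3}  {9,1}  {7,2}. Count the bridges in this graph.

6

The edges on the cycle 9-1-3-9 are not bridges since each lies on that cycle.
But removing 7–2 disconnects 7 from 2; removing 2–5 disconnects 2 from 5; removing 3–0 disconnects 3 from 0; removing 9–7 disconnects 9 from 7 — these are bridges.
In total 6 edges are bridges.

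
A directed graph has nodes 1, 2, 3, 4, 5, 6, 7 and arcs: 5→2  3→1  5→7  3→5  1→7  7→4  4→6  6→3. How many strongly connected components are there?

2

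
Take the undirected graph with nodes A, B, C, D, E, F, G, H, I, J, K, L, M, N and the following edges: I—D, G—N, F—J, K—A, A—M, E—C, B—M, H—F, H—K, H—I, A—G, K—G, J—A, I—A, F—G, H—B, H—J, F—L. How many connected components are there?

Starting from C we can reach C, E. That is one component of size 2.
Starting from A we can reach A, B, D, F, G, H, I, J, K, L, M, N. That is one component of size 12.
Total: 2 components.

2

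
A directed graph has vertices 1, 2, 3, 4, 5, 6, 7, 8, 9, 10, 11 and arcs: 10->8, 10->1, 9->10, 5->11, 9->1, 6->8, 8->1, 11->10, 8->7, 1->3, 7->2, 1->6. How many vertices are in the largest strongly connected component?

3

{1, 6, 8} are all mutually reachable — one SCC of size 3.
{4} is an SCC by itself.
{7} is an SCC by itself.
{2} is an SCC by itself.
{3} is an SCC by itself.
(and 4 more singleton SCCs)
The largest has 3 vertices.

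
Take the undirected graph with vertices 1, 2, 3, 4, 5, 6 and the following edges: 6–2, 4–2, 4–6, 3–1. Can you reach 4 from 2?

From 2 we can reach 2, 4, 6, which includes 4.

Yes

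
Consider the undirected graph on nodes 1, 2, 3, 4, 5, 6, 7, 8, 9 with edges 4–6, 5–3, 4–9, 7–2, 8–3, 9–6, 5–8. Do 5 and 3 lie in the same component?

From 5 we can reach 3, 5, 8, which includes 3.

Yes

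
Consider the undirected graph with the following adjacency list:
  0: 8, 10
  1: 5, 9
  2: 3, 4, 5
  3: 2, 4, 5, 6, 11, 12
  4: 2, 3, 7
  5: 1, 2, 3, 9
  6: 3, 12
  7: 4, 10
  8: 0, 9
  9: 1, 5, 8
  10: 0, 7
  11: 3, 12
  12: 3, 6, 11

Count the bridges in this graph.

0

The edges on the cycle 3-2-5-3 are not bridges since each lies on that cycle.
Every edge lies on some cycle, so there are no bridges.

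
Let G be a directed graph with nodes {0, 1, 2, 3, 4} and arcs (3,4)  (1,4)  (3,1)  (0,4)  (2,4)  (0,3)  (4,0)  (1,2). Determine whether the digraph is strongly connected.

Yes

From 2 we can reach every vertex (0, 1, 2, 3, 4), and every vertex can reach 2 (0, 1, 2, 3, 4). So the whole graph is one strongly connected component.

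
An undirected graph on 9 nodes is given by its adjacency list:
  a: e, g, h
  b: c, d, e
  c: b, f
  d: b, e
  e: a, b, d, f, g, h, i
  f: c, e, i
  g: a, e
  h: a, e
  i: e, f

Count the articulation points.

1

Removing e increases the component count from 1 to 2, so e is a cut vertex.
By contrast removing a leaves 1 component; it is not a cut vertex. No other vertex is a cut vertex either.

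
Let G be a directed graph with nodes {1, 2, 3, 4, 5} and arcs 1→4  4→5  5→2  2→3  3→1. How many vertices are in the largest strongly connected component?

5

{1, 2, 3, 4, 5} are all mutually reachable — one SCC of size 5.
The largest has 5 vertices.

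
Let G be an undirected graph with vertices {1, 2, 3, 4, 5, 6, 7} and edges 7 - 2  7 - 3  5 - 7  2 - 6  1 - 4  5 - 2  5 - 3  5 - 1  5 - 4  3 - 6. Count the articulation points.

1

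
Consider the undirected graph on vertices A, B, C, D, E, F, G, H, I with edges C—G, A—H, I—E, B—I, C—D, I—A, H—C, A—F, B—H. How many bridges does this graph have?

The edges on the cycle B-I-A-H-B are not bridges since each lies on that cycle.
But removing H—C disconnects H from C; removing I—E disconnects I from E; removing A—F disconnects A from F; removing C—G disconnects C from G — these are bridges.
In total 5 edges are bridges.

5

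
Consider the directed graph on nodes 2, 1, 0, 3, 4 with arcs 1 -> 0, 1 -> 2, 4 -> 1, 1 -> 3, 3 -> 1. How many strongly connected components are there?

{1, 3} are all mutually reachable — one SCC of size 2.
{4} is an SCC by itself.
{0} is an SCC by itself.
{2} is an SCC by itself.
That gives 4 strongly connected components.

4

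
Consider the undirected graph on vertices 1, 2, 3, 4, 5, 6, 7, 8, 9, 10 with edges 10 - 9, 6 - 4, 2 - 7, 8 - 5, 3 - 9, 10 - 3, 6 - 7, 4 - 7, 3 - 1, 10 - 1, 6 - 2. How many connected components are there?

Starting from 5 we can reach 5, 8. That is one component of size 2.
Starting from 1 we can reach 1, 3, 9, 10. That is one component of size 4.
Starting from 2 we can reach 2, 4, 6, 7. That is one component of size 4.
Total: 3 components.

3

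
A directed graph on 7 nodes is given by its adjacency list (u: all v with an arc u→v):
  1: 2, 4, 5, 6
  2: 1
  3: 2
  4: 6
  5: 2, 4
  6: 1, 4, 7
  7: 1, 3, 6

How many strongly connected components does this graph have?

{1, 2, 3, 4, 5, 6, 7} are all mutually reachable — one SCC of size 7.
That gives 1 strongly connected component.

1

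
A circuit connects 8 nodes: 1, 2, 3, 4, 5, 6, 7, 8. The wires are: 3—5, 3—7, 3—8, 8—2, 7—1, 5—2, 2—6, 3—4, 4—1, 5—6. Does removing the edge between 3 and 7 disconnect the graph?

After removing 3—7, the path 3-4-1-7 still connects them, so the edge is not a bridge.

No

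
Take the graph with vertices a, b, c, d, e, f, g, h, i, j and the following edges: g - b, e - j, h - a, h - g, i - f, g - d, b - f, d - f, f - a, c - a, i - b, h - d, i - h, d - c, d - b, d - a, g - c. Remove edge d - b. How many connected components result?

d and b are still connected via d-g-b, so the component count stays at 2.

2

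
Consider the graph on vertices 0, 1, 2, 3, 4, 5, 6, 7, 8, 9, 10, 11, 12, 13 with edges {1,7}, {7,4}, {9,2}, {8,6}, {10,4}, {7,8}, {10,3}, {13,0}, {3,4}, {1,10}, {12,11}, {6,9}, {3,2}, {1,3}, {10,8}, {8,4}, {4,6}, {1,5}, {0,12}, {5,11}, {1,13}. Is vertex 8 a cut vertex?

Deleting 8 leaves 1 component (was 1) (its neighbors 4, 6, 7, 10 remain connected to each other), so 8 is not a cut vertex.

No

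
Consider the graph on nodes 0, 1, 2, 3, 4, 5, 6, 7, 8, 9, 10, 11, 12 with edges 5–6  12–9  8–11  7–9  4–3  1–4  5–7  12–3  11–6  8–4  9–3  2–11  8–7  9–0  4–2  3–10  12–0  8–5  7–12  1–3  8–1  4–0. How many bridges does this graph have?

1

The edges on the cycle 8-5-7-8 are not bridges since each lies on that cycle.
But removing 10–3 disconnects 10 from 3 — this is a bridge.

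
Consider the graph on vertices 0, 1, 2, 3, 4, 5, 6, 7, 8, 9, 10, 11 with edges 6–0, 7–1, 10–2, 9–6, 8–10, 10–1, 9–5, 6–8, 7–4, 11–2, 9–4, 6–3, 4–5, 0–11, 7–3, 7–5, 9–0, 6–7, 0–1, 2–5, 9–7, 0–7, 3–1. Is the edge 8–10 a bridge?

No

After removing 8–10, the path 8-6-0-1-10 still connects them, so the edge is not a bridge.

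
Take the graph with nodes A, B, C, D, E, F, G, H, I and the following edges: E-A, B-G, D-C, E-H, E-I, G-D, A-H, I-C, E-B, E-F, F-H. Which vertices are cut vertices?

Removing E increases the component count from 1 to 2, so E is a cut vertex.
By contrast removing D leaves 1 component; it is not a cut vertex. No other vertex is a cut vertex either.

E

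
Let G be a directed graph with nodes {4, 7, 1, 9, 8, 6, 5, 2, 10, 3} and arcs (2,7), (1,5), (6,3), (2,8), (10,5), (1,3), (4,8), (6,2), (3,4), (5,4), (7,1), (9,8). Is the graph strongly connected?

No

There is no directed path from 5 to 2, so the graph is not strongly connected.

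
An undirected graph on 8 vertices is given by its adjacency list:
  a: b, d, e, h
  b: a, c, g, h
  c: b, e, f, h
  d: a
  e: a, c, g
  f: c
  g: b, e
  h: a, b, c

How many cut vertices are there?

2

Removing a increases the component count from 1 to 2, so a is a cut vertex.
Removing c increases the component count from 1 to 2, so c is a cut vertex.
By contrast removing h leaves 1 component; it is not a cut vertex. No other vertex is a cut vertex either.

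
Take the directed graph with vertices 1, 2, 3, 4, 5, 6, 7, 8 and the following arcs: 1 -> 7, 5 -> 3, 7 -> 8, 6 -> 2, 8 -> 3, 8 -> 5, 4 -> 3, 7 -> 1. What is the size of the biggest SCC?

{1, 7} are all mutually reachable — one SCC of size 2.
{5} is an SCC by itself.
{8} is an SCC by itself.
{4} is an SCC by itself.
{6} is an SCC by itself.
(and 2 more singleton SCCs)
The largest has 2 vertices.

2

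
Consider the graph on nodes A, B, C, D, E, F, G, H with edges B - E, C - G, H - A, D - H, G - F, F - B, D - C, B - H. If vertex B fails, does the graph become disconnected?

Yes

Deleting B raises the number of components from 1 to 2, so B is a cut vertex.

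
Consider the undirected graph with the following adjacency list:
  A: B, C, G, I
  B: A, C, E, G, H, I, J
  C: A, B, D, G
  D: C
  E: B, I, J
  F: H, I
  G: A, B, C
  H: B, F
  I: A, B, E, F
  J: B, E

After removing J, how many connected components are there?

With J gone, the remaining components are: {A, B, C, D, E, F, G, H, I}.
That is 1 component.

1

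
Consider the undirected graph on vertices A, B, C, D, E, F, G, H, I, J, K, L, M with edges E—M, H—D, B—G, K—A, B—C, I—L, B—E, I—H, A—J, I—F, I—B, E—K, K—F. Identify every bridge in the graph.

The edges on the cycle I-B-E-K-F-I are not bridges since each lies on that cycle.
But removing B—G disconnects B from G; removing I—L disconnects I from L; removing B—C disconnects B from C; removing A—J disconnects A from J — these are bridges.
In total 8 edges are bridges.

A-J, A-K, B-C, B-G, D-H, E-M, H-I, I-L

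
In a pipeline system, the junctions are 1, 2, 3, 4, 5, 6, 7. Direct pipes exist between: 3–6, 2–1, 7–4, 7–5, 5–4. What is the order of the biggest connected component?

Starting from 3 we can reach 3, 6. That is one component of size 2.
Starting from 1 we can reach 1, 2. That is one component of size 2.
Starting from 4 we can reach 4, 5, 7. That is one component of size 3.
The largest has 3 vertices.

3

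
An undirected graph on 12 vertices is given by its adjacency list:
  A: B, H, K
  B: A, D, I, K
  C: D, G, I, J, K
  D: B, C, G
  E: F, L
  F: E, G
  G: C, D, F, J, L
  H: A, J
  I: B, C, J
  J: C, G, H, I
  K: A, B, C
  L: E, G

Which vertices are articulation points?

Removing G increases the component count from 1 to 2, so G is a cut vertex.
By contrast removing K leaves 1 component; it is not a cut vertex. No other vertex is a cut vertex either.

G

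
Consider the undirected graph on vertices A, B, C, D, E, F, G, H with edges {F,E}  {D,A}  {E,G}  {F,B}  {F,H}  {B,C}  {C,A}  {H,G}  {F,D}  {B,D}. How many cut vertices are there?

1

Removing F increases the component count from 1 to 2, so F is a cut vertex.
By contrast removing B leaves 1 component; it is not a cut vertex. No other vertex is a cut vertex either.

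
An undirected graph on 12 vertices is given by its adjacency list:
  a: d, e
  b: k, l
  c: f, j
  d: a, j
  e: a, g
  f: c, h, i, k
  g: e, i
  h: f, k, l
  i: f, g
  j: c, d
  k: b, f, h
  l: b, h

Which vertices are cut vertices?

f

Removing f increases the component count from 1 to 2, so f is a cut vertex.
By contrast removing k leaves 1 component; it is not a cut vertex. No other vertex is a cut vertex either.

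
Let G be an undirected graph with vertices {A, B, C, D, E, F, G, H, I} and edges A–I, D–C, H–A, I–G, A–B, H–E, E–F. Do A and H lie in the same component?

Yes

From A we can reach A, B, E, F, G, H, I, which includes H.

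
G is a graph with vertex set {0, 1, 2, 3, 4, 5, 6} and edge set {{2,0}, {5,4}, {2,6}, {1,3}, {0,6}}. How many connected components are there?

3

Starting from 4 we can reach 4, 5. That is one component of size 2.
Starting from 1 we can reach 1, 3. That is one component of size 2.
Starting from 0 we can reach 0, 2, 6. That is one component of size 3.
Total: 3 components.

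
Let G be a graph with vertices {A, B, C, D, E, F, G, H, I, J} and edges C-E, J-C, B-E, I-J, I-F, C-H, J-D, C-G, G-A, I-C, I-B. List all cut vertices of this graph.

C, G, I, J

Removing C increases the component count from 1 to 3, so C is a cut vertex.
Removing G increases the component count from 1 to 2, so G is a cut vertex.
Removing I increases the component count from 1 to 2, so I is a cut vertex.
Likewise J is a cut vertex.
By contrast removing H leaves 1 component; it is not a cut vertex. No other vertex is a cut vertex either.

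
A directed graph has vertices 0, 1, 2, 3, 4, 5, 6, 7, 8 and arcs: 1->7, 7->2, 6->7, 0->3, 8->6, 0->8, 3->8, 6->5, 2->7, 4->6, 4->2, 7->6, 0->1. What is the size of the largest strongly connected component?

3

{2, 6, 7} are all mutually reachable — one SCC of size 3.
{3} is an SCC by itself.
{0} is an SCC by itself.
{5} is an SCC by itself.
{8} is an SCC by itself.
(and 2 more singleton SCCs)
The largest has 3 vertices.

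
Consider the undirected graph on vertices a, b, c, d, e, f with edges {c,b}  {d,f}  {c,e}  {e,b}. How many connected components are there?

3

a is isolated — a component by itself.
Starting from d we can reach d, f. That is one component of size 2.
Starting from b we can reach b, c, e. That is one component of size 3.
Total: 3 components.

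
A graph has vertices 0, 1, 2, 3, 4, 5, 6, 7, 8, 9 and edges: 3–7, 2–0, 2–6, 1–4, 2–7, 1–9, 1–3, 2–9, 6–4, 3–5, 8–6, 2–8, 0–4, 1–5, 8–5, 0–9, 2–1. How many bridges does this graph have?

The edges on the cycle 2-0-4-1-2 are not bridges since each lies on that cycle.
Every edge lies on some cycle, so there are no bridges.

0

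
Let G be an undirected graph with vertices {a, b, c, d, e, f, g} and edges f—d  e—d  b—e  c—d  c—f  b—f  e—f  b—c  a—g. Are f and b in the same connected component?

From f we can reach b, c, d, e, f, which includes b.

Yes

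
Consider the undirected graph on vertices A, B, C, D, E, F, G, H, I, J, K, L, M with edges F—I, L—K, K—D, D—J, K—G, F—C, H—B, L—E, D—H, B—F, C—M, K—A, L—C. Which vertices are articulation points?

C, D, F, K, L

Removing C increases the component count from 1 to 2, so C is a cut vertex.
Removing D increases the component count from 1 to 2, so D is a cut vertex.
Removing F increases the component count from 1 to 2, so F is a cut vertex.
Likewise K, L are cut vertices.
By contrast removing E leaves 1 component; it is not a cut vertex. No other vertex is a cut vertex either.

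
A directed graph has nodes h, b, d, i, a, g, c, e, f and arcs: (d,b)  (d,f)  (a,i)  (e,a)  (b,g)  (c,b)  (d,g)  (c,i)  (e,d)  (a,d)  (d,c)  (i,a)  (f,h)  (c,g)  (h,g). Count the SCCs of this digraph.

6

{a, c, d, i} are all mutually reachable — one SCC of size 4.
{f} is an SCC by itself.
{h} is an SCC by itself.
{b} is an SCC by itself.
{g} is an SCC by itself.
(and 1 more singleton SCC)
That gives 6 strongly connected components.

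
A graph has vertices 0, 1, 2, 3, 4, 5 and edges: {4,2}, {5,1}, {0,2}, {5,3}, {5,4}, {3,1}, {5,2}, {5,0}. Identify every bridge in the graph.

The edges on the cycle 5-3-1-5 are not bridges since each lies on that cycle.
Every edge lies on some cycle, so there are no bridges.

none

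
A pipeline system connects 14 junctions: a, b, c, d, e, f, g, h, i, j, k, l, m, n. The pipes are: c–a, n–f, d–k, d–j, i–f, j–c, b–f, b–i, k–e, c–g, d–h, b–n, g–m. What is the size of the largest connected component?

9

l is isolated — a component by itself.
Starting from b we can reach b, f, i, n. That is one component of size 4.
Starting from a we can reach a, c, d, e, g, h, j, k, m. That is one component of size 9.
The largest has 9 vertices.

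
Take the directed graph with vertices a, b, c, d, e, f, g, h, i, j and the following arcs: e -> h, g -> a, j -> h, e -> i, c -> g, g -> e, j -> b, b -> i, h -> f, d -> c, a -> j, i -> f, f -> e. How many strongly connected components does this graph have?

{e, f, h, i} are all mutually reachable — one SCC of size 4.
{a} is an SCC by itself.
{b} is an SCC by itself.
{d} is an SCC by itself.
{c} is an SCC by itself.
(and 2 more singleton SCCs)
That gives 7 strongly connected components.

7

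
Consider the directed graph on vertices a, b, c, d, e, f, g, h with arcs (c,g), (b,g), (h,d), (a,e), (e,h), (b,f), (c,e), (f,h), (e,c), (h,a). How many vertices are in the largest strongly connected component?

{a, c, e, h} are all mutually reachable — one SCC of size 4.
{f} is an SCC by itself.
{b} is an SCC by itself.
{g} is an SCC by itself.
{d} is an SCC by itself.
The largest has 4 vertices.

4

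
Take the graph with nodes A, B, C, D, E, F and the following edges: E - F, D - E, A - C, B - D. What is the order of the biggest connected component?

4

Starting from A we can reach A, C. That is one component of size 2.
Starting from B we can reach B, D, E, F. That is one component of size 4.
The largest has 4 vertices.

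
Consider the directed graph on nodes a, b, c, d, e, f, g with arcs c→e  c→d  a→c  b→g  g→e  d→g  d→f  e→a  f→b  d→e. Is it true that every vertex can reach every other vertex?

Yes

From f we can reach every vertex (a, b, c, d, e, f, g), and every vertex can reach f (a, b, c, d, e, f, g). So the whole graph is one strongly connected component.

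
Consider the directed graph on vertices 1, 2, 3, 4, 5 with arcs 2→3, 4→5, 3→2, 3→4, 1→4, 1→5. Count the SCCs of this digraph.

4

{2, 3} are all mutually reachable — one SCC of size 2.
{4} is an SCC by itself.
{5} is an SCC by itself.
{1} is an SCC by itself.
That gives 4 strongly connected components.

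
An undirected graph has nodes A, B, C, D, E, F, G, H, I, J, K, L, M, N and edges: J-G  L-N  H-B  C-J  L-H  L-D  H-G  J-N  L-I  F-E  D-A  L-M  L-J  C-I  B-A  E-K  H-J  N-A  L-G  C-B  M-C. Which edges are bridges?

E-F, E-K

The edges on the cycle L-M-C-I-L are not bridges since each lies on that cycle.
But removing E-K disconnects E from K; removing F-E disconnects F from E — these are bridges.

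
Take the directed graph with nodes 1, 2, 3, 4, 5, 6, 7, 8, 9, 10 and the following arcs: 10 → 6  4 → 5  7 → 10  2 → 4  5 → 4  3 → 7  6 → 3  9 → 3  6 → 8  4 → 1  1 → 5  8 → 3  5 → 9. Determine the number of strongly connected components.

4

{3, 6, 7, 8, 10} are all mutually reachable — one SCC of size 5.
{1, 4, 5} are all mutually reachable — one SCC of size 3.
{2} is an SCC by itself.
{9} is an SCC by itself.
That gives 4 strongly connected components.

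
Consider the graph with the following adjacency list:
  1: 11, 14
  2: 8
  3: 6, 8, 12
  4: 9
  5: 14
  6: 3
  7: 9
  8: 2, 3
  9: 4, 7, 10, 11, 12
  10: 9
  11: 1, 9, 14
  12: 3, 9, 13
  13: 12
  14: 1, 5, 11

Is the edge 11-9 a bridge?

Removing 11-9 leaves no path between 11 and 9: the component count goes from 1 to 2. So it is a bridge.

Yes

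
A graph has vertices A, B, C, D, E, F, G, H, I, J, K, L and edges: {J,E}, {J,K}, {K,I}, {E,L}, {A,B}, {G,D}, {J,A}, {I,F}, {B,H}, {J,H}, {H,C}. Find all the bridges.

The edges on the cycle J-A-B-H-J are not bridges since each lies on that cycle.
But removing J—E disconnects J from E; removing I—K disconnects I from K; removing L—E disconnects L from E; removing I—F disconnects I from F — these are bridges.
In total 7 edges are bridges.

C-H, D-G, E-J, E-L, F-I, I-K, J-K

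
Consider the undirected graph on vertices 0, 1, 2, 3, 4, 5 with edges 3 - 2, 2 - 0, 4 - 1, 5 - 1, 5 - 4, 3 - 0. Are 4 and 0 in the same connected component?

The component containing 4 is {1, 4, 5}, and 0 is not in it.

No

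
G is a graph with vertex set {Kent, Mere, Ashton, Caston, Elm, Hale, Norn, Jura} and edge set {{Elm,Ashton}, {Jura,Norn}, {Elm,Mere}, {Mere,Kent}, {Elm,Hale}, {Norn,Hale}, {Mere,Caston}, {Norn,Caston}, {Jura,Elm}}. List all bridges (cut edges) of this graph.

The edges on the cycle Jura-Elm-Mere-Caston-Norn-Jura are not bridges since each lies on that cycle.
But removing Kent–Mere disconnects Kent from Mere; removing Elm–Ashton disconnects Elm from Ashton — these are bridges.

Ashton-Elm, Kent-Mere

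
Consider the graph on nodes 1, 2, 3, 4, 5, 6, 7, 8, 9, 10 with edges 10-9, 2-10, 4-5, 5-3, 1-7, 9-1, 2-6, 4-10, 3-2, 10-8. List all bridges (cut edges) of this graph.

The edges on the cycle 4-5-3-2-10-4 are not bridges since each lies on that cycle.
But removing 7-1 disconnects 7 from 1; removing 2-6 disconnects 2 from 6; removing 10-9 disconnects 10 from 9; removing 9-1 disconnects 9 from 1 — these are bridges.
In total 5 edges are bridges.

1-7, 1-9, 10-8, 10-9, 2-6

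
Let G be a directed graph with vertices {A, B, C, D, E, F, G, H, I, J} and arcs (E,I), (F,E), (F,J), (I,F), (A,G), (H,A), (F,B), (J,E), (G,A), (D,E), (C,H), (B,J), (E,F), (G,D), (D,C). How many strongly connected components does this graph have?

2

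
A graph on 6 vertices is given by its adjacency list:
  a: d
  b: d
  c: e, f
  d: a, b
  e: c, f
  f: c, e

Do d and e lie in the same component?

No

The component containing d is {a, b, d}, and e is not in it.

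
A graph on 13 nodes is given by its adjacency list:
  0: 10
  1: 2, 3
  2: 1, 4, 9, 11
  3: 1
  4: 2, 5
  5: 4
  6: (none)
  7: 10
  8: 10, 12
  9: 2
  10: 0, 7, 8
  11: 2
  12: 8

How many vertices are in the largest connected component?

6 is isolated — a component by itself.
Starting from 0 we can reach 0, 7, 8, 10, 12. That is one component of size 5.
Starting from 1 we can reach 1, 2, 3, 4, 5, 9, 11. That is one component of size 7.
The largest has 7 vertices.

7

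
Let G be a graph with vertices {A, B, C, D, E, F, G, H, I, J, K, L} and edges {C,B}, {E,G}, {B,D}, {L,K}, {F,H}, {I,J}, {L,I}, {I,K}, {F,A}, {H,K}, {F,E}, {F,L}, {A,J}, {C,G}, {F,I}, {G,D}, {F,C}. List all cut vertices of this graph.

Removing F increases the component count from 1 to 2, so F is a cut vertex.
By contrast removing B leaves 1 component; it is not a cut vertex. No other vertex is a cut vertex either.

F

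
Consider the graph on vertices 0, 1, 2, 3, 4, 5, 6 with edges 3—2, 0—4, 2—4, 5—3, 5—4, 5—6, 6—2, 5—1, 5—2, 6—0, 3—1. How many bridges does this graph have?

The edges on the cycle 5-3-2-6-5 are not bridges since each lies on that cycle.
Every edge lies on some cycle, so there are no bridges.

0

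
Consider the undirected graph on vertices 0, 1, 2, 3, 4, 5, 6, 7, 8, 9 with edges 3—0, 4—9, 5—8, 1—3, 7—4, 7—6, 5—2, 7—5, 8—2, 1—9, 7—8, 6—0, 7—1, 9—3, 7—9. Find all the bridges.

The edges on the cycle 7-5-2-8-7 are not bridges since each lies on that cycle.
Every edge lies on some cycle, so there are no bridges.

none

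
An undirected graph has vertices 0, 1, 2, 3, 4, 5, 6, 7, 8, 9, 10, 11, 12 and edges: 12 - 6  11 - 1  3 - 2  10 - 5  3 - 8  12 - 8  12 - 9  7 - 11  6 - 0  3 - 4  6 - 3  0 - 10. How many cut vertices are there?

6

Removing 0 increases the component count from 2 to 3, so 0 is a cut vertex.
Removing 3 increases the component count from 2 to 4, so 3 is a cut vertex.
Removing 6 increases the component count from 2 to 3, so 6 is a cut vertex.
Likewise 10, 11, 12 are cut vertices.
By contrast removing 1 leaves 2 components; it is not a cut vertex. No other vertex is a cut vertex either.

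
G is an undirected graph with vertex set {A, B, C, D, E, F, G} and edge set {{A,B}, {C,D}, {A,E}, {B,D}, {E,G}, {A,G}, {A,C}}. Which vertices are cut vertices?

A

Removing A increases the component count from 2 to 3, so A is a cut vertex.
By contrast removing E leaves 2 components; it is not a cut vertex. No other vertex is a cut vertex either.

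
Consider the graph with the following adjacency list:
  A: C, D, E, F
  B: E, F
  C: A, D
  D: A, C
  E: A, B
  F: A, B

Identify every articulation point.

A

Removing A increases the component count from 1 to 2, so A is a cut vertex.
By contrast removing D leaves 1 component; it is not a cut vertex. No other vertex is a cut vertex either.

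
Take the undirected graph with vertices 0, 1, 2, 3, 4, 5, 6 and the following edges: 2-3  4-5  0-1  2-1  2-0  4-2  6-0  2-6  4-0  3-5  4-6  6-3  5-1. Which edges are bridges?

none

The edges on the cycle 4-2-3-5-4 are not bridges since each lies on that cycle.
Every edge lies on some cycle, so there are no bridges.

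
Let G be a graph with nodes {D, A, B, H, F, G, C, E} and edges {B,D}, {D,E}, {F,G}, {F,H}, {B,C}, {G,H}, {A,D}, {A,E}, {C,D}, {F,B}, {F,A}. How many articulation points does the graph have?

Removing F increases the component count from 1 to 2, so F is a cut vertex.
By contrast removing C leaves 1 component; it is not a cut vertex. No other vertex is a cut vertex either.

1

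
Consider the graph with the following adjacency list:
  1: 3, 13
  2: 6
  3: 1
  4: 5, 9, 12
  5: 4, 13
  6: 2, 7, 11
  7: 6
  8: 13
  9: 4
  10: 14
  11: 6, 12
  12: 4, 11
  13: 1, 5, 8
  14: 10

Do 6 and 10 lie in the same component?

No

The component containing 6 is {1, 2, 3, 4, 5, 6, 7, 8, 9, 11, 12, 13}, and 10 is not in it.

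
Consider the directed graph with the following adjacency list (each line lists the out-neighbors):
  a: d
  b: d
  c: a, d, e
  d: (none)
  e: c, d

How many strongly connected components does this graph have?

{c, e} are all mutually reachable — one SCC of size 2.
{a} is an SCC by itself.
{d} is an SCC by itself.
{b} is an SCC by itself.
That gives 4 strongly connected components.

4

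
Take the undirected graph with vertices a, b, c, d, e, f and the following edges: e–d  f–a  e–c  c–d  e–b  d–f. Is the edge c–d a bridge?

No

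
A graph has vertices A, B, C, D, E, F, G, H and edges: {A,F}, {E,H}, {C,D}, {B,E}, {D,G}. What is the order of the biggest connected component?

3

Starting from A we can reach A, F. That is one component of size 2.
Starting from C we can reach C, D, G. That is one component of size 3.
Starting from B we can reach B, E, H. That is one component of size 3.
The largest has 3 vertices.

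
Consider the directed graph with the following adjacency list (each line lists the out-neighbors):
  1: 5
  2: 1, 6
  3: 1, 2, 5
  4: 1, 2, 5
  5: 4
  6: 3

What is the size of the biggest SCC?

{1, 2, 3, 4, 5, 6} are all mutually reachable — one SCC of size 6.
The largest has 6 vertices.

6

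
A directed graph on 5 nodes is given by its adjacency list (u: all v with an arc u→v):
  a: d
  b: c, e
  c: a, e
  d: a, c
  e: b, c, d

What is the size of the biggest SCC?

5

{a, b, c, d, e} are all mutually reachable — one SCC of size 5.
The largest has 5 vertices.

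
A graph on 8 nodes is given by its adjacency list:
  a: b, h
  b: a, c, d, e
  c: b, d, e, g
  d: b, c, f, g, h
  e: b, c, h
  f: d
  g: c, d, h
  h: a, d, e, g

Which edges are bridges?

d-f

The edges on the cycle b-a-h-e-b are not bridges since each lies on that cycle.
But removing d-f disconnects d from f — this is a bridge.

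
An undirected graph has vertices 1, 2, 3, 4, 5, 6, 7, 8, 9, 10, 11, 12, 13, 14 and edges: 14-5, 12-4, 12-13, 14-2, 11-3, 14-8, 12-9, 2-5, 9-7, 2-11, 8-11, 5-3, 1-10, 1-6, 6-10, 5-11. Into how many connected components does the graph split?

3

Starting from 1 we can reach 1, 6, 10. That is one component of size 3.
Starting from 4 we can reach 4, 7, 9, 12, 13. That is one component of size 5.
Starting from 2 we can reach 2, 3, 5, 8, 11, 14. That is one component of size 6.
Total: 3 components.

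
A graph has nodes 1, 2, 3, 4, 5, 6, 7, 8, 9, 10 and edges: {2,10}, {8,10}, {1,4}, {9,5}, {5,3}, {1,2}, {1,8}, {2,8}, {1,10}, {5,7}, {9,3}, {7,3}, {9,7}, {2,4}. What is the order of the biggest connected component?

5

6 is isolated — a component by itself.
Starting from 3 we can reach 3, 5, 7, 9. That is one component of size 4.
Starting from 1 we can reach 1, 2, 4, 8, 10. That is one component of size 5.
The largest has 5 vertices.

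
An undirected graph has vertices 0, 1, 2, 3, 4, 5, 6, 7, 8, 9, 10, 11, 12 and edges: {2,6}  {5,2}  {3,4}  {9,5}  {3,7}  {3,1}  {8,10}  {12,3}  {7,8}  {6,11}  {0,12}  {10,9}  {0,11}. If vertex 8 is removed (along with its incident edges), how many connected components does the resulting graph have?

1

With 8 gone, the remaining components are: {0, 1, 2, 3, 4, 5, 6, 7, 9, 10, 11, 12}.
That is 1 component.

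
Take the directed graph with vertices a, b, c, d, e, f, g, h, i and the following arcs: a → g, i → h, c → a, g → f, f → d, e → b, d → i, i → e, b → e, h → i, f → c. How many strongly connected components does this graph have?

4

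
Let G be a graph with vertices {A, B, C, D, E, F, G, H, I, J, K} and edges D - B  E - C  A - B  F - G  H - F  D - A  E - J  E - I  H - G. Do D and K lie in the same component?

No

The component containing D is {A, B, D}, and K is not in it.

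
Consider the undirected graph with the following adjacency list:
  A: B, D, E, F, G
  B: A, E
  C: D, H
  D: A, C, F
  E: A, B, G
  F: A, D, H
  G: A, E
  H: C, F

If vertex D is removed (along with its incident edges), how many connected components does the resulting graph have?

With D gone, the remaining components are: {A, B, C, E, F, G, H}.
That is 1 component.

1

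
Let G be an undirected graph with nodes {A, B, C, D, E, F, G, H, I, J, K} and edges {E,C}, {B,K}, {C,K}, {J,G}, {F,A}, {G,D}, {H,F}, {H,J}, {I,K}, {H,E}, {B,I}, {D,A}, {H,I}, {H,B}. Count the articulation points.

1

Removing H increases the component count from 1 to 2, so H is a cut vertex.
By contrast removing E leaves 1 component; it is not a cut vertex. No other vertex is a cut vertex either.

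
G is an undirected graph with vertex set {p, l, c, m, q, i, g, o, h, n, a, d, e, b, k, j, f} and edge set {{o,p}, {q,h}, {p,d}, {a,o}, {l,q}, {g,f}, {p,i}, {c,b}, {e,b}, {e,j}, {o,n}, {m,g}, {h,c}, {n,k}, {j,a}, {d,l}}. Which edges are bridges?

The edges on the cycle e-j-a-o-p-d-l-q-h-c-b-e are not bridges since each lies on that cycle.
But removing n–k disconnects n from k; removing p–i disconnects p from i; removing f–g disconnects f from g; removing m–g disconnects m from g — these are bridges.
In total 5 edges are bridges.

f-g, g-m, i-p, k-n, n-o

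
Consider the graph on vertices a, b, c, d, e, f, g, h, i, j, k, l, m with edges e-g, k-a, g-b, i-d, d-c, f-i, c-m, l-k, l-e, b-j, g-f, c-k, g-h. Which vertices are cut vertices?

Removing b increases the component count from 1 to 2, so b is a cut vertex.
Removing c increases the component count from 1 to 2, so c is a cut vertex.
Removing g increases the component count from 1 to 3, so g is a cut vertex.
Likewise k is a cut vertex.
By contrast removing l leaves 1 component; it is not a cut vertex. No other vertex is a cut vertex either.

b, c, g, k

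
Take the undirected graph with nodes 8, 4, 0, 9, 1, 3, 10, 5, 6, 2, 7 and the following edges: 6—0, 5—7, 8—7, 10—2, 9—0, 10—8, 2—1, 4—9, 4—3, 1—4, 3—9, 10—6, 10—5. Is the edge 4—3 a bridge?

After removing 4—3, the path 4-9-3 still connects them, so the edge is not a bridge.

No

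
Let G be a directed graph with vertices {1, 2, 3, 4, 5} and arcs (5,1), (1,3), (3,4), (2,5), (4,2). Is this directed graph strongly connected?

From 5 we can reach every vertex (1, 2, 3, 4, 5), and every vertex can reach 5 (1, 2, 3, 4, 5). So the whole graph is one strongly connected component.

Yes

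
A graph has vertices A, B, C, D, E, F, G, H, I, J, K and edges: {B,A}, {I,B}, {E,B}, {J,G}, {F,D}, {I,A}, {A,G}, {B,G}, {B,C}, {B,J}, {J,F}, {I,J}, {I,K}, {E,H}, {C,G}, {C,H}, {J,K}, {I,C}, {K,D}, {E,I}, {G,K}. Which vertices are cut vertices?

Removing C, for instance, still leaves 1 component. No single vertex removal increases the component count — the graph has no articulation points.

none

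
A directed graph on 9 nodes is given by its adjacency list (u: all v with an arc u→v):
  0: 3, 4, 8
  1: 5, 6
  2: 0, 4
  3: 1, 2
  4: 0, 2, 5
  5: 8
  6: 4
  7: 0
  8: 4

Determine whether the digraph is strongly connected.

No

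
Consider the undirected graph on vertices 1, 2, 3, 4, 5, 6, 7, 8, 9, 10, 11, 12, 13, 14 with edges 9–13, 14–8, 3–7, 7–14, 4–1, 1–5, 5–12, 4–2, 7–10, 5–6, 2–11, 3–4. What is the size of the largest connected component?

12

Starting from 9 we can reach 9, 13. That is one component of size 2.
Starting from 1 we can reach 1, 2, 3, 4, 5, 6, 7, 8, 10, 11, 12, 14. That is one component of size 12.
The largest has 12 vertices.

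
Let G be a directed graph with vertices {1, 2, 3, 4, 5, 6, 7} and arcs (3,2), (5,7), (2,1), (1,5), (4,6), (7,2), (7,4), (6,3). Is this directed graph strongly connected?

From 5 we can reach every vertex (1, 2, 3, 4, 5, 6, 7), and every vertex can reach 5 (1, 2, 3, 4, 5, 6, 7). So the whole graph is one strongly connected component.

Yes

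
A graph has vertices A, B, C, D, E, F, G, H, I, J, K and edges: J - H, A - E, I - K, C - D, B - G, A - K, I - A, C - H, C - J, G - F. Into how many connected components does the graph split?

3

Starting from B we can reach B, F, G. That is one component of size 3.
Starting from C we can reach C, D, H, J. That is one component of size 4.
Starting from A we can reach A, E, I, K. That is one component of size 4.
Total: 3 components.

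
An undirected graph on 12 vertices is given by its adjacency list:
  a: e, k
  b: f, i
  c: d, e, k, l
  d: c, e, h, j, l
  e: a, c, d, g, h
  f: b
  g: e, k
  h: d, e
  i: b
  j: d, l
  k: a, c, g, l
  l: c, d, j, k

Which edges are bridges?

b-f, b-i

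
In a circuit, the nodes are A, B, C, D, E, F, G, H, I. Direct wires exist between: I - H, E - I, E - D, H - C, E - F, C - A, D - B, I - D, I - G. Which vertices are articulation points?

C, D, E, H, I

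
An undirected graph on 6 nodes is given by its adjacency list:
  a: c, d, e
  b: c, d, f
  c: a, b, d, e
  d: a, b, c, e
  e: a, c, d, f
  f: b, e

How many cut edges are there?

The edges on the cycle e-f-b-d-e are not bridges since each lies on that cycle.
Every edge lies on some cycle, so there are no bridges.

0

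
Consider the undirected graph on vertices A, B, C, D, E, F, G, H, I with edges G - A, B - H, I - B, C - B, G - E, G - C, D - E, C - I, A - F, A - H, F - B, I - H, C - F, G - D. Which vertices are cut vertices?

G

Removing G increases the component count from 1 to 2, so G is a cut vertex.
By contrast removing C leaves 1 component; it is not a cut vertex. No other vertex is a cut vertex either.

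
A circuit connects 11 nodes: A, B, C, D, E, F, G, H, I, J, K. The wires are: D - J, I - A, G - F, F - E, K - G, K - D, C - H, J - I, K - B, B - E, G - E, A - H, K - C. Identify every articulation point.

K

Removing K increases the component count from 1 to 2, so K is a cut vertex.
By contrast removing I leaves 1 component; it is not a cut vertex. No other vertex is a cut vertex either.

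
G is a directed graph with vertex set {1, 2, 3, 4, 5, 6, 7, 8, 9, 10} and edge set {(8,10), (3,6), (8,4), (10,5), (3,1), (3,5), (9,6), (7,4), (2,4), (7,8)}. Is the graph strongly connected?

No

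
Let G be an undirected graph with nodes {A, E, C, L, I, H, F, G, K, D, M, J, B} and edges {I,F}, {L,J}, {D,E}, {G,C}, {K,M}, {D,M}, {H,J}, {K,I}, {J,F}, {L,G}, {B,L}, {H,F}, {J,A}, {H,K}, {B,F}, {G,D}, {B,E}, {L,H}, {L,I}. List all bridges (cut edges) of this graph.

The edges on the cycle L-H-K-M-D-G-L are not bridges since each lies on that cycle.
But removing J - A disconnects J from A; removing G - C disconnects G from C — these are bridges.

A-J, C-G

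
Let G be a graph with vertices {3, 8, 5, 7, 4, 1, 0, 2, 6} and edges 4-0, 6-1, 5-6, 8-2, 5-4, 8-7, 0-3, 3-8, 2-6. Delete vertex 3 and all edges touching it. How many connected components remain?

1

With 3 gone, the remaining components are: {0, 1, 2, 4, 5, 6, 7, 8}.
That is 1 component.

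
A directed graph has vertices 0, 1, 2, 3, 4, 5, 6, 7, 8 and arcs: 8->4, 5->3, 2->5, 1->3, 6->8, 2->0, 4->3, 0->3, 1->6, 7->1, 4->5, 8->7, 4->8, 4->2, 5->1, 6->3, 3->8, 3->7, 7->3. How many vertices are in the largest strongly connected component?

{0, 1, 2, 3, 4, 5, 6, 7, 8} are all mutually reachable — one SCC of size 9.
The largest has 9 vertices.

9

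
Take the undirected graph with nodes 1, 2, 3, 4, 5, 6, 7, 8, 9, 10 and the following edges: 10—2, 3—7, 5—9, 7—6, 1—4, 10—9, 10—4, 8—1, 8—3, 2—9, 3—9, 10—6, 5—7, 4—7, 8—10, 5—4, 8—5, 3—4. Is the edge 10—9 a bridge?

After removing 10—9, the path 10-2-9 still connects them, so the edge is not a bridge.

No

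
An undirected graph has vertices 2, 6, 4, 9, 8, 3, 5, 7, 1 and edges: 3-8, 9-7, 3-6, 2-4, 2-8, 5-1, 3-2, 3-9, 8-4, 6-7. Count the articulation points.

Removing 3 increases the component count from 2 to 3, so 3 is a cut vertex.
By contrast removing 8 leaves 2 components; it is not a cut vertex. No other vertex is a cut vertex either.

1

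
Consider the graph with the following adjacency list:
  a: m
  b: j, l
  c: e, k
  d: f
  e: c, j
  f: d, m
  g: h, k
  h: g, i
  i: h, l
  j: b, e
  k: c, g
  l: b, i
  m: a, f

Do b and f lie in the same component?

No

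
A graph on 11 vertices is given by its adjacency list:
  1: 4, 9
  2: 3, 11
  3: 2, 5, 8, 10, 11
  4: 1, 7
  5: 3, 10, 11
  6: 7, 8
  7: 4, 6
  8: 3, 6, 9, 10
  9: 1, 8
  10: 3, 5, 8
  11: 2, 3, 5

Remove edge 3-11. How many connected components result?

1

3 and 11 are still connected via 3-5-11, so the component count stays at 1.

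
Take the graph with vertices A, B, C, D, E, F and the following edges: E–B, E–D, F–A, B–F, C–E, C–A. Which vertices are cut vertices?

Removing E increases the component count from 1 to 2, so E is a cut vertex.
By contrast removing F leaves 1 component; it is not a cut vertex. No other vertex is a cut vertex either.

E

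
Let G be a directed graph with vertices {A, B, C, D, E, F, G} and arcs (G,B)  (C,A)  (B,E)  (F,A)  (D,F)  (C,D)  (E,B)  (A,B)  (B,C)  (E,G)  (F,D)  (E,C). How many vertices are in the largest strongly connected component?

{A, B, C, D, E, F, G} are all mutually reachable — one SCC of size 7.
The largest has 7 vertices.

7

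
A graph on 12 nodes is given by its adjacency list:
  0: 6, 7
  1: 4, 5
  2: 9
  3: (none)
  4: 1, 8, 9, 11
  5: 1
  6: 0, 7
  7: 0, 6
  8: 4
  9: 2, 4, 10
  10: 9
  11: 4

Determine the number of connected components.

3

3 is isolated — a component by itself.
Starting from 0 we can reach 0, 6, 7. That is one component of size 3.
Starting from 1 we can reach 1, 2, 4, 5, 8, 9, 10, 11. That is one component of size 8.
Total: 3 components.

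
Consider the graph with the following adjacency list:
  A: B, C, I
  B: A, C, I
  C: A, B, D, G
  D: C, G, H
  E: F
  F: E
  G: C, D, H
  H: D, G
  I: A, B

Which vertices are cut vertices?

C

Removing C increases the component count from 2 to 3, so C is a cut vertex.
By contrast removing B leaves 2 components; it is not a cut vertex. No other vertex is a cut vertex either.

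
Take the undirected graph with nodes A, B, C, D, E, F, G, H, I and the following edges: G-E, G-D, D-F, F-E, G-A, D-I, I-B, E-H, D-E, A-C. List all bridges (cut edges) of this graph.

The edges on the cycle D-F-E-D are not bridges since each lies on that cycle.
But removing I-D disconnects I from D; removing H-E disconnects H from E; removing C-A disconnects C from A; removing B-I disconnects B from I — these are bridges.
In total 5 edges are bridges.

A-C, A-G, B-I, D-I, E-H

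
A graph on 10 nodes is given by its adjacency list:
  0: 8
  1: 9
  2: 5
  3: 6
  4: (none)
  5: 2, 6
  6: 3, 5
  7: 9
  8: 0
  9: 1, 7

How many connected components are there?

4 is isolated — a component by itself.
Starting from 0 we can reach 0, 8. That is one component of size 2.
Starting from 1 we can reach 1, 7, 9. That is one component of size 3.
Starting from 2 we can reach 2, 3, 5, 6. That is one component of size 4.
Total: 4 components.

4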